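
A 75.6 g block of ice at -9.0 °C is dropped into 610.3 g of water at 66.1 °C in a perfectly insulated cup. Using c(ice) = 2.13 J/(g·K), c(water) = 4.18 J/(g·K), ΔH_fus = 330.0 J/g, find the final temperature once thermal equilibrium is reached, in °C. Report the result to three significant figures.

T_f = 49.6 °C

Heat to bring ice to 0 °C and melt it: q₁ = 75.6×2.13×9.0 + 75.6×330.0 = 26397 J
Heat the water can supply cooling to 0 °C: 610.3×4.18×66.1 = 168625 J > q₁, so all ice melts.
Energy balance: 610.3×4.18×(66.1 − T) = 26397 + 75.6×4.18×(T − 0)
2551.054(66.1 − T) = 26397 + 316.008 T
168625 − 26397 = 2867.062 T
T = 142228 / 2867.062 = 49.61 °C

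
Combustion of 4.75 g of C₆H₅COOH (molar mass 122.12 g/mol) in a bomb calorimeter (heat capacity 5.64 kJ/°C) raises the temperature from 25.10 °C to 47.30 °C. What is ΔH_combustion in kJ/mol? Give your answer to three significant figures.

ΔH = -3220 kJ/mol

ΔT = 47.30 − 25.10 = 22.20 °C
q_cal = C_cal × ΔT = 5.64 × 22.20 = 125.208 kJ
n = 4.75 / 122.12 = 0.03890 mol
q_rxn = −q_cal = -125.208 kJ
ΔH = -125.208 / 0.03890 = -3219 kJ/mol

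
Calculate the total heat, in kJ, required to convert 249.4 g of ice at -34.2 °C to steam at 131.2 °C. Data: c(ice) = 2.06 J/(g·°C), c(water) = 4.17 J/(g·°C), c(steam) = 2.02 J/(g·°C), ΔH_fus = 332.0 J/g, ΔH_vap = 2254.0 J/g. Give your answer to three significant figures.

q1 (heat ice -34.2→0.0 °C): 249.4 × 2.06 × 34.2 = 17571 J
q2 (melt at 0 °C): 249.4 × 332.0 = 82801 J
q3 (heat water 0.0→100.0 °C): 249.4 × 4.17 × 100.0 = 104000 J
q4 (vaporize at 100 °C): 249.4 × 2254.0 = 562148 J
q5 (heat steam 100.0→131.2 °C): 249.4 × 2.02 × 31.2 = 15718 J
Total: 17571 + 82801 + 104000 + 562148 + 15718 = 782238 J = 782 kJ

q = 782 kJ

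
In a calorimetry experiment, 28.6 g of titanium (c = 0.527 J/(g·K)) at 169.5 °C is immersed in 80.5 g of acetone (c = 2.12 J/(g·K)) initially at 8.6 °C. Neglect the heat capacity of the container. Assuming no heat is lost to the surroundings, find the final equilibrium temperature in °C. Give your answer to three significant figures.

T_f = 21.7 °C

Heat lost by titanium = heat gained by acetone.
(28.6)(0.527)(169.5 − T) = (80.5)(2.12)(T − 8.6)
15.0722 (169.5 − T) = 170.66 (T − 8.6)
2554.7 − 15.0722 T = 170.66 T − 1467.7
4022.4 = 185.7322 T
T = 21.66 °C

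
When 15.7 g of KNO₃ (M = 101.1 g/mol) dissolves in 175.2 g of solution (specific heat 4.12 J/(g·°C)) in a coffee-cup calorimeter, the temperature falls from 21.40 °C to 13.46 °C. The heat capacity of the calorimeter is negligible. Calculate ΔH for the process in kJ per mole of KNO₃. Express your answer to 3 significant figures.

|ΔT| = |13.46 − 21.40| = 7.94 °C
|q_surr| = (175.2 × 4.12) × 7.94 = 721.824 × 7.94 = 5731 J
n(KNO₃) = 15.7 / 101.1 = 0.1553 mol
Temperature fell, so q_rxn = +|q_surr| = 5.731 kJ
ΔH = q_rxn / n = 36.90 kJ/mol

ΔH = 36.9 kJ/mol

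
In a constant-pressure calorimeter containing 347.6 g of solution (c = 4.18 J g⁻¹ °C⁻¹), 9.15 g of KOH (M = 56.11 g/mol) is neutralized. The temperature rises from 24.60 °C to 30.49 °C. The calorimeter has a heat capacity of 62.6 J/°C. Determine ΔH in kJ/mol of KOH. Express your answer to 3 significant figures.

ΔH = -54.7 kJ/mol

|ΔT| = |30.49 − 24.60| = 5.89 °C
|q_surr| = (347.6 × 4.18 + 62.6) × 5.89 = 1515.568 × 5.89 = 8927 J
n(KOH) = 9.15 / 56.11 = 0.1631 mol
Temperature rose, so q_rxn = −|q_surr| = -8.927 kJ
ΔH = q_rxn / n = -54.73 kJ/mol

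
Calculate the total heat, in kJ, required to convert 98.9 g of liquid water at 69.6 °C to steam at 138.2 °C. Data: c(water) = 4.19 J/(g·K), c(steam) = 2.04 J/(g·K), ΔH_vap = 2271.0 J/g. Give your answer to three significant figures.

q1 (heat water 69.6→100.0 °C): 98.9 × 4.19 × 30.4 = 12597 J
q2 (vaporize at 100 °C): 98.9 × 2271.0 = 224602 J
q3 (heat steam 100.0→138.2 °C): 98.9 × 2.04 × 38.2 = 7707 J
Total: 12597 + 224602 + 7707 = 244906 J = 245 kJ

q = 245 kJ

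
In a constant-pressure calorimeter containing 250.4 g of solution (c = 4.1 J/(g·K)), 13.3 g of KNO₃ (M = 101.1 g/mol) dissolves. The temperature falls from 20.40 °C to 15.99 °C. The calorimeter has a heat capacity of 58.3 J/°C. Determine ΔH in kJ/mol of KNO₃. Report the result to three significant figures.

ΔH = 36.4 kJ/mol

|ΔT| = |15.99 − 20.40| = 4.41 °C
|q_surr| = (250.4 × 4.1 + 58.3) × 4.41 = 1084.94 × 4.41 = 4785 J
n(KNO₃) = 13.3 / 101.1 = 0.1316 mol
Temperature fell, so q_rxn = +|q_surr| = 4.785 kJ
ΔH = q_rxn / n = 36.36 kJ/mol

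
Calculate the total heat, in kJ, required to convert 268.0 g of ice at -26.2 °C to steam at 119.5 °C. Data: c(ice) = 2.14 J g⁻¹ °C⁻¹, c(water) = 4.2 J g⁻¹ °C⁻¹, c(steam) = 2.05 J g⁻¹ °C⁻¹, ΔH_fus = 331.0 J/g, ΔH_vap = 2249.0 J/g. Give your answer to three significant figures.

q1 (heat ice -26.2→0.0 °C): 268.0 × 2.14 × 26.2 = 15026 J
q2 (melt at 0 °C): 268.0 × 331.0 = 88708 J
q3 (heat water 0.0→100.0 °C): 268.0 × 4.2 × 100.0 = 112560 J
q4 (vaporize at 100 °C): 268.0 × 2249.0 = 602732 J
q5 (heat steam 100.0→119.5 °C): 268.0 × 2.05 × 19.5 = 10713 J
Total: 15026 + 88708 + 112560 + 602732 + 10713 = 829739 J = 830 kJ

q = 830 kJ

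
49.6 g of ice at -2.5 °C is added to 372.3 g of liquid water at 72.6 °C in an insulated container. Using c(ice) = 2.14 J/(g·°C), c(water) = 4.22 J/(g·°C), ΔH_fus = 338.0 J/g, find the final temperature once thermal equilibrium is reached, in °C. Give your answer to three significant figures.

T_f = 54.5 °C

Heat to bring ice to 0 °C and melt it: q₁ = 49.6×2.14×2.5 + 49.6×338.0 = 17030 J
Heat the water can supply cooling to 0 °C: 372.3×4.22×72.6 = 114062 J > q₁, so all ice melts.
Energy balance: 372.3×4.22×(72.6 − T) = 17030 + 49.6×4.22×(T − 0)
1571.106(72.6 − T) = 17030 + 209.312 T
114062 − 17030 = 1780.418 T
T = 97032 / 1780.418 = 54.50 °C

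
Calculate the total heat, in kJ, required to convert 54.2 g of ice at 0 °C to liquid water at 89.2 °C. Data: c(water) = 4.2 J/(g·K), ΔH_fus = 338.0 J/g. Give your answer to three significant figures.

q = 38.6 kJ

q1 (melt at 0 °C): 54.2 × 338.0 = 18320 J
q2 (heat water 0.0→89.2 °C): 54.2 × 4.2 × 89.2 = 20305 J
Total: 18320 + 20305 = 38625 J = 38.6 kJ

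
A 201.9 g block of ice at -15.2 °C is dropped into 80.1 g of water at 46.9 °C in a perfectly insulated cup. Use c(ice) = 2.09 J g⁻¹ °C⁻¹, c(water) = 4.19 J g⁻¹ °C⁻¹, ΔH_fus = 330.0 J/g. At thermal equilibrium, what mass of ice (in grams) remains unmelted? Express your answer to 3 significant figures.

Heat to warm all ice to 0 °C: 201.9×2.09×15.2 = 6414.0 J
Heat released by water cooling to 0 °C: 80.1×4.19×46.9 = 15741 J
15741 J < 6414.0 + 201.9×330.0 = 73041.0 J, so not all ice melts; final T = 0 °C.
Heat left for melting: 15741 − 6414.0 = 9327.0 J
Mass melted = 9327.0 / 330.0 = 28.26 g
Ice remaining = 201.9 − 28.26 = 173.64 g

m_ice remaining = 174 g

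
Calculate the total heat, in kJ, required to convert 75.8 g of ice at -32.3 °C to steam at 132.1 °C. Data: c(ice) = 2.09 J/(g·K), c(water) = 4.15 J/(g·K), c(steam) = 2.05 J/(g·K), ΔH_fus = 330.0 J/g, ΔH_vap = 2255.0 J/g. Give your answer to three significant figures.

q1 (heat ice -32.3→0.0 °C): 75.8 × 2.09 × 32.3 = 5117 J
q2 (melt at 0 °C): 75.8 × 330.0 = 25014 J
q3 (heat water 0.0→100.0 °C): 75.8 × 4.15 × 100.0 = 31457 J
q4 (vaporize at 100 °C): 75.8 × 2255.0 = 170929 J
q5 (heat steam 100.0→132.1 °C): 75.8 × 2.05 × 32.1 = 4988 J
Total: 5117 + 25014 + 31457 + 170929 + 4988 = 237505 J = 238 kJ

q = 238 kJ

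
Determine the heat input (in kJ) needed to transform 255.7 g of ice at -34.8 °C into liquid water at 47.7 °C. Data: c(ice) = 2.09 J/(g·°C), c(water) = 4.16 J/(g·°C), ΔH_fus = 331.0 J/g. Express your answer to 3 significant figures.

q = 154 kJ

q1 (heat ice -34.8→0.0 °C): 255.7 × 2.09 × 34.8 = 18598 J
q2 (melt at 0 °C): 255.7 × 331.0 = 84637 J
q3 (heat water 0.0→47.7 °C): 255.7 × 4.16 × 47.7 = 50739 J
Total: 18598 + 84637 + 50739 = 153974 J = 154 kJ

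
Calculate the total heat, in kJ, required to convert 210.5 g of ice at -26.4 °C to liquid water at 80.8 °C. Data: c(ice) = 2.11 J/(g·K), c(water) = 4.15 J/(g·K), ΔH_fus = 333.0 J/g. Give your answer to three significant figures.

q1 (heat ice -26.4→0.0 °C): 210.5 × 2.11 × 26.4 = 11726 J
q2 (melt at 0 °C): 210.5 × 333.0 = 70097 J
q3 (heat water 0.0→80.8 °C): 210.5 × 4.15 × 80.8 = 70585 J
Total: 11726 + 70097 + 70585 = 152408 J = 152 kJ

q = 152 kJ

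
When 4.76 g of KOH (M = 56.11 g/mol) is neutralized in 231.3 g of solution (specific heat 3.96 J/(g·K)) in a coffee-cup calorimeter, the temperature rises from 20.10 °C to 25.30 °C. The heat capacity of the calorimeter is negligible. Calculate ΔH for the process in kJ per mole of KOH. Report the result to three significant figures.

|ΔT| = |25.30 − 20.10| = 5.20 °C
|q_surr| = (231.3 × 3.96) × 5.20 = 915.948 × 5.20 = 4763 J
n(KOH) = 4.76 / 56.11 = 0.08483 mol
Temperature rose, so q_rxn = −|q_surr| = -4.763 kJ
ΔH = q_rxn / n = -56.148 kJ/mol

ΔH = -56.1 kJ/mol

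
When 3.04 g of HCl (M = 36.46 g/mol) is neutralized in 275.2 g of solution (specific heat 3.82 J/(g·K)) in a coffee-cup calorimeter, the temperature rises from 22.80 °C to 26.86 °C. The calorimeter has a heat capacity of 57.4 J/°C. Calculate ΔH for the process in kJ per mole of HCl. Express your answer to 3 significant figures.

|ΔT| = |26.86 − 22.80| = 4.06 °C
|q_surr| = (275.2 × 3.82 + 57.4) × 4.06 = 1108.664 × 4.06 = 4501 J
n(HCl) = 3.04 / 36.46 = 0.08338 mol
Temperature rose, so q_rxn = −|q_surr| = -4.501 kJ
ΔH = q_rxn / n = -53.98 kJ/mol

ΔH = -54.0 kJ/mol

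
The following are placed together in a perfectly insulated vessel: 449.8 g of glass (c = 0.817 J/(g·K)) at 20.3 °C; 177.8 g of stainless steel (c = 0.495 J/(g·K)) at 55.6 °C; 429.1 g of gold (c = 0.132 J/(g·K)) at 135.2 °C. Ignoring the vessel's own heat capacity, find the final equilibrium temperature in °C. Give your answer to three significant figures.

Σ mᵢcᵢ(T − Tᵢ) = 0  ⇒  T = Σ mᵢcᵢTᵢ / Σ mᵢcᵢ
Σ mᵢcᵢ = 449.8×0.817 + 177.8×0.495 + 429.1×0.132 = 512.1388
Σ mᵢcᵢTᵢ = 367.4866×20.3 + 88.011×55.6 + 56.6412×135.2 = 20011
T = 20011 / 512.1388 = 39.07 °C

T_f = 39.1 °C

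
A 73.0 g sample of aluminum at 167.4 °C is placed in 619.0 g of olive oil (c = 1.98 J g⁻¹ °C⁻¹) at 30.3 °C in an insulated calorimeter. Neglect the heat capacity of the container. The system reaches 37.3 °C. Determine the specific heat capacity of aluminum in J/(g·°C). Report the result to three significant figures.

c = 0.903 J/(g·°C)

q_gained = (619.0 × 1.98) × (37.3 − 30.3) = 8579 J
q_lost = 73.0 × c × (167.4 − 37.3) = 9497.3 c
Set equal: c = 8579 / 9497.3 = 0.903 J/(g·°C)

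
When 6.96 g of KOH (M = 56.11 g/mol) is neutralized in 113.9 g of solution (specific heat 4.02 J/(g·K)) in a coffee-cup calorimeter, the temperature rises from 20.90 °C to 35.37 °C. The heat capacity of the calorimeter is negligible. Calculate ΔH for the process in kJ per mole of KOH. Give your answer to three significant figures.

|ΔT| = |35.37 − 20.90| = 14.47 °C
|q_surr| = (113.9 × 4.02) × 14.47 = 457.878 × 14.47 = 6625 J
n(KOH) = 6.96 / 56.11 = 0.1240 mol
Temperature rose, so q_rxn = −|q_surr| = -6.625 kJ
ΔH = q_rxn / n = -53.43 kJ/mol

ΔH = -53.4 kJ/mol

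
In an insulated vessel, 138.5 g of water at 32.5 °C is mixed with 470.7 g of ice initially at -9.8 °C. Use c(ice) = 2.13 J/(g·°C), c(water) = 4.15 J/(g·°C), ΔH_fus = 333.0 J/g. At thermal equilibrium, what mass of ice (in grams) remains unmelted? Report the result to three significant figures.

Heat to warm all ice to 0 °C: 470.7×2.13×9.8 = 9825.4 J
Heat released by water cooling to 0 °C: 138.5×4.15×32.5 = 18680 J
18680 J < 9825.4 + 470.7×333.0 = 166568.5 J, so not all ice melts; final T = 0 °C.
Heat left for melting: 18680 − 9825.4 = 8854.6 J
Mass melted = 8854.6 / 333.0 = 26.59 g
Ice remaining = 470.7 − 26.59 = 444.11 g

m_ice remaining = 444 g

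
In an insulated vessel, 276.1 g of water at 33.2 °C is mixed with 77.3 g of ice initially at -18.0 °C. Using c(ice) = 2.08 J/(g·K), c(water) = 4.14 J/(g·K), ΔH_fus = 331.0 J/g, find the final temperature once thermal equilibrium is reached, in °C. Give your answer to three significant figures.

T_f = 6.47 °C

Heat to bring ice to 0 °C and melt it: q₁ = 77.3×2.08×18.0 + 77.3×331.0 = 28480 J
Heat the water can supply cooling to 0 °C: 276.1×4.14×33.2 = 37949.4 J > q₁, so all ice melts.
Energy balance: 276.1×4.14×(33.2 − T) = 28480 + 77.3×4.14×(T − 0)
1143.054(33.2 − T) = 28480 + 320.022 T
37949.4 − 28480 = 1463.076 T
T = 9469.4 / 1463.076 = 6.472 °C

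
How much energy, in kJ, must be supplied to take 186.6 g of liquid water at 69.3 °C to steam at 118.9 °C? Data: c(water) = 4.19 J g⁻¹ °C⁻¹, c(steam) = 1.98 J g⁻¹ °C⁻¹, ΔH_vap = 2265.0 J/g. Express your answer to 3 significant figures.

q1 (heat water 69.3→100.0 °C): 186.6 × 4.19 × 30.7 = 24003 J
q2 (vaporize at 100 °C): 186.6 × 2265.0 = 422649 J
q3 (heat steam 100.0→118.9 °C): 186.6 × 1.98 × 18.9 = 6983 J
Total: 24003 + 422649 + 6983 = 453635 J = 454 kJ

q = 454 kJ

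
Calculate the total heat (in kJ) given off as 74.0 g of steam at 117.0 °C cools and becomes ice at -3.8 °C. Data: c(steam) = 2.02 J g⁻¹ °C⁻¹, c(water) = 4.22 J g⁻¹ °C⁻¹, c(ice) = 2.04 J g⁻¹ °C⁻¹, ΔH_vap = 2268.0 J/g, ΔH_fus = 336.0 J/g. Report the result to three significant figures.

q = 227 kJ

q1 (cool steam 117.0→100 °C): 74.0 × 2.02 × 17.0 = 2541 J
q2 (condense at 100 °C): 74.0 × 2268.0 = 167832 J
q3 (cool water 100→0 °C): 74.0 × 4.22 × 100.0 = 31228 J
q4 (freeze at 0 °C): 74.0 × 336.0 = 24864 J
q5 (cool ice 0→-3.8 °C): 74.0 × 2.04 × 3.8 = 574 J
Total: 2541 + 167832 + 31228 + 24864 + 574 = 227039 J = 227 kJ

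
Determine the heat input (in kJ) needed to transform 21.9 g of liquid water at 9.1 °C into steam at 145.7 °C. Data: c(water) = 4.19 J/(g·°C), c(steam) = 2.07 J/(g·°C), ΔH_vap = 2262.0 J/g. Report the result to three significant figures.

q = 60.0 kJ

q1 (heat water 9.1→100.0 °C): 21.9 × 4.19 × 90.9 = 8341 J
q2 (vaporize at 100 °C): 21.9 × 2262.0 = 49538 J
q3 (heat steam 100.0→145.7 °C): 21.9 × 2.07 × 45.7 = 2072 J
Total: 8341 + 49538 + 2072 = 59951 J = 60.0 kJ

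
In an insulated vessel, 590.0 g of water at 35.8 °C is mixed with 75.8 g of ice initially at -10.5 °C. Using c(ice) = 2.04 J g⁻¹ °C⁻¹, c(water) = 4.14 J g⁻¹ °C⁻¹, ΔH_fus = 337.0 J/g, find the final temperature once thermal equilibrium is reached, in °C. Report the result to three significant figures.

Heat to bring ice to 0 °C and melt it: q₁ = 75.8×2.04×10.5 + 75.8×337.0 = 27168 J
Heat the water can supply cooling to 0 °C: 590.0×4.14×35.8 = 87445.1 J > q₁, so all ice melts.
Energy balance: 590.0×4.14×(35.8 − T) = 27168 + 75.8×4.14×(T − 0)
2442.6(35.8 − T) = 27168 + 313.812 T
87445.1 − 27168 = 2756.412 T
T = 60277.1 / 2756.412 = 21.87 °C

T_f = 21.9 °C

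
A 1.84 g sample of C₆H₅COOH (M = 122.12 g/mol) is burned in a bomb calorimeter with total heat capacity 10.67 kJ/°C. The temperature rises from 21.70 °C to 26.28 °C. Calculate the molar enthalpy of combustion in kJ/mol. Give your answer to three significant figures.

ΔH = -3240 kJ/mol

ΔT = 26.28 − 21.70 = 4.58 °C
q_cal = C_cal × ΔT = 10.67 × 4.58 = 48.8686 kJ
n = 1.84 / 122.12 = 0.01507 mol
q_rxn = −q_cal = -48.8686 kJ
ΔH = -48.8686 / 0.01507 = -3243 kJ/mol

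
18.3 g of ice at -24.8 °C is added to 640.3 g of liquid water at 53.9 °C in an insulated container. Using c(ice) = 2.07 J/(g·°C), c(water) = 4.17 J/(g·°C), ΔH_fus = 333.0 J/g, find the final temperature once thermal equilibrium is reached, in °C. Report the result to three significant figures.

Heat to bring ice to 0 °C and melt it: q₁ = 18.3×2.07×24.8 + 18.3×333.0 = 7033.3 J
Heat the water can supply cooling to 0 °C: 640.3×4.17×53.9 = 143916 J > q₁, so all ice melts.
Energy balance: 640.3×4.17×(53.9 − T) = 7033.3 + 18.3×4.17×(T − 0)
2670.051(53.9 − T) = 7033.3 + 76.311 T
143916 − 7033.3 = 2746.362 T
T = 136882.7 / 2746.362 = 49.84 °C

T_f = 49.8 °C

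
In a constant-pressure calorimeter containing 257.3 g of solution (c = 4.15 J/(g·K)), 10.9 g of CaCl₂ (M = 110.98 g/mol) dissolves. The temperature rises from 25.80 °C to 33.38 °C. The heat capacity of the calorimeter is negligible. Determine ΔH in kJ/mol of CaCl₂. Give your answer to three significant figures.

ΔH = -82.4 kJ/mol

|ΔT| = |33.38 − 25.80| = 7.58 °C
|q_surr| = (257.3 × 4.15) × 7.58 = 1067.795 × 7.58 = 8094 J
n(CaCl₂) = 10.9 / 110.98 = 0.09822 mol
Temperature rose, so q_rxn = −|q_surr| = -8.094 kJ
ΔH = q_rxn / n = -82.41 kJ/mol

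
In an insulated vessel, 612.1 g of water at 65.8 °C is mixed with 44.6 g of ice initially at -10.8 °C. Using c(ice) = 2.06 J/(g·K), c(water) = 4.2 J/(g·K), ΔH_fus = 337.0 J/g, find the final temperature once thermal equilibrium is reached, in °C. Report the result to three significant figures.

Heat to bring ice to 0 °C and melt it: q₁ = 44.6×2.06×10.8 + 44.6×337.0 = 16022 J
Heat the water can supply cooling to 0 °C: 612.1×4.2×65.8 = 169160 J > q₁, so all ice melts.
Energy balance: 612.1×4.2×(65.8 − T) = 16022 + 44.6×4.2×(T − 0)
2570.82(65.8 − T) = 16022 + 187.32 T
169160 − 16022 = 2758.14 T
T = 153138 / 2758.14 = 55.52 °C

T_f = 55.5 °C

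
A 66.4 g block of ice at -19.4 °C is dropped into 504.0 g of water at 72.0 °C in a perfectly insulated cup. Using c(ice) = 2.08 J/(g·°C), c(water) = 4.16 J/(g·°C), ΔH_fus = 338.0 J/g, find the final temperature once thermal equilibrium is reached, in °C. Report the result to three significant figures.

T_f = 53.0 °C

Heat to bring ice to 0 °C and melt it: q₁ = 66.4×2.08×19.4 + 66.4×338.0 = 25123 J
Heat the water can supply cooling to 0 °C: 504.0×4.16×72.0 = 150958 J > q₁, so all ice melts.
Energy balance: 504.0×4.16×(72.0 − T) = 25123 + 66.4×4.16×(T − 0)
2096.64(72.0 − T) = 25123 + 276.224 T
150958 − 25123 = 2372.864 T
T = 125835 / 2372.864 = 53.03 °C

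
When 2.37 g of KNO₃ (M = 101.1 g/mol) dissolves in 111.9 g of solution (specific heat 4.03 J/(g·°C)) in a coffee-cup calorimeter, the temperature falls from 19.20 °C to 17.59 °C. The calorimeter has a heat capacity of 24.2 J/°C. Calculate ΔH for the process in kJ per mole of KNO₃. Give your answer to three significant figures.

ΔH = 32.6 kJ/mol

|ΔT| = |17.59 − 19.20| = 1.61 °C
|q_surr| = (111.9 × 4.03 + 24.2) × 1.61 = 475.157 × 1.61 = 765.0 J
n(KNO₃) = 2.37 / 101.1 = 0.02344 mol
Temperature fell, so q_rxn = +|q_surr| = 0.7650 kJ
ΔH = q_rxn / n = 32.64 kJ/mol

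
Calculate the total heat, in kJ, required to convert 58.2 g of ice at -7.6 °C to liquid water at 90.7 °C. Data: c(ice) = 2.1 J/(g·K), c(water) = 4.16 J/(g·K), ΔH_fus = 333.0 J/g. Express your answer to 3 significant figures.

q = 42.3 kJ

q1 (heat ice -7.6→0.0 °C): 58.2 × 2.1 × 7.6 = 929 J
q2 (melt at 0 °C): 58.2 × 333.0 = 19381 J
q3 (heat water 0.0→90.7 °C): 58.2 × 4.16 × 90.7 = 21960 J
Total: 929 + 19381 + 21960 = 42270 J = 42.3 kJ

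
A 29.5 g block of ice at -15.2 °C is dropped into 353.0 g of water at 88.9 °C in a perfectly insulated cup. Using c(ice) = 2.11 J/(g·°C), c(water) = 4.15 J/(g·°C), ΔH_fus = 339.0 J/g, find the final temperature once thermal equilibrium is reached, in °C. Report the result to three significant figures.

Heat to bring ice to 0 °C and melt it: q₁ = 29.5×2.11×15.2 + 29.5×339.0 = 10947 J
Heat the water can supply cooling to 0 °C: 353.0×4.15×88.9 = 130234 J > q₁, so all ice melts.
Energy balance: 353.0×4.15×(88.9 − T) = 10947 + 29.5×4.15×(T − 0)
1464.95(88.9 − T) = 10947 + 122.425 T
130234 − 10947 = 1587.375 T
T = 119287 / 1587.375 = 75.147 °C

T_f = 75.1 °C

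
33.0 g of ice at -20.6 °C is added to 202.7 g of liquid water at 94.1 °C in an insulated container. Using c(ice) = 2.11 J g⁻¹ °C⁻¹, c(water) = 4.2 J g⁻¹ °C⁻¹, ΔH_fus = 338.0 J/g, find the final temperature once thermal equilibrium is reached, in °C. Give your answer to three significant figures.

T_f = 68.2 °C

Heat to bring ice to 0 °C and melt it: q₁ = 33.0×2.11×20.6 + 33.0×338.0 = 12588 J
Heat the water can supply cooling to 0 °C: 202.7×4.2×94.1 = 80111.1 J > q₁, so all ice melts.
Energy balance: 202.7×4.2×(94.1 − T) = 12588 + 33.0×4.2×(T − 0)
851.34(94.1 − T) = 12588 + 138.6 T
80111.1 − 12588 = 989.94 T
T = 67523.1 / 989.94 = 68.21 °C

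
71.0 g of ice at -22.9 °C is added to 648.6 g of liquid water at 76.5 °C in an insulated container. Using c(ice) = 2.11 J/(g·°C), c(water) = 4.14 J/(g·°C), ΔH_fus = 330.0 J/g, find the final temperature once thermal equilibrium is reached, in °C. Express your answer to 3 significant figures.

Heat to bring ice to 0 °C and melt it: q₁ = 71.0×2.11×22.9 + 71.0×330.0 = 26861 J
Heat the water can supply cooling to 0 °C: 648.6×4.14×76.5 = 205418 J > q₁, so all ice melts.
Energy balance: 648.6×4.14×(76.5 − T) = 26861 + 71.0×4.14×(T − 0)
2685.204(76.5 − T) = 26861 + 293.94 T
205418 − 26861 = 2979.144 T
T = 178557 / 2979.144 = 59.94 °C

T_f = 59.9 °C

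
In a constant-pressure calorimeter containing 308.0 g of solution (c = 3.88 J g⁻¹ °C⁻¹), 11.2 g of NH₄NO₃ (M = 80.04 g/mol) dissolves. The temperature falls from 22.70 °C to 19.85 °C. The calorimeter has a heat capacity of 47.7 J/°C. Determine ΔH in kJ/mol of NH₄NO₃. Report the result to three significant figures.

|ΔT| = |19.85 − 22.70| = 2.85 °C
|q_surr| = (308.0 × 3.88 + 47.7) × 2.85 = 1242.74 × 2.85 = 3542 J
n(NH₄NO₃) = 11.2 / 80.04 = 0.1399 mol
Temperature fell, so q_rxn = +|q_surr| = 3.542 kJ
ΔH = q_rxn / n = 25.32 kJ/mol

ΔH = 25.3 kJ/mol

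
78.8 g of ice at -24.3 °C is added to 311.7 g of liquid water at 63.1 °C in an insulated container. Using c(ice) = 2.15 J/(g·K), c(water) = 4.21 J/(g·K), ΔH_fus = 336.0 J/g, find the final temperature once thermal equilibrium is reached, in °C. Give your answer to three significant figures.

Heat to bring ice to 0 °C and melt it: q₁ = 78.8×2.15×24.3 + 78.8×336.0 = 30594 J
Heat the water can supply cooling to 0 °C: 311.7×4.21×63.1 = 82803.4 J > q₁, so all ice melts.
Energy balance: 311.7×4.21×(63.1 − T) = 30594 + 78.8×4.21×(T − 0)
1312.257(63.1 − T) = 30594 + 331.748 T
82803.4 − 30594 = 1644.005 T
T = 52209.4 / 1644.005 = 31.76 °C

T_f = 31.8 °C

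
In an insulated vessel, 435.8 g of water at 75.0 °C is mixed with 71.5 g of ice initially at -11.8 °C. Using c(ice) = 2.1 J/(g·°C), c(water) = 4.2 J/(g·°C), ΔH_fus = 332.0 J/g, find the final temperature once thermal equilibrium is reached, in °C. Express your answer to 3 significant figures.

T_f = 52.5 °C

Heat to bring ice to 0 °C and melt it: q₁ = 71.5×2.1×11.8 + 71.5×332.0 = 25510 J
Heat the water can supply cooling to 0 °C: 435.8×4.2×75.0 = 137277 J > q₁, so all ice melts.
Energy balance: 435.8×4.2×(75.0 − T) = 25510 + 71.5×4.2×(T − 0)
1830.36(75.0 − T) = 25510 + 300.3 T
137277 − 25510 = 2130.66 T
T = 111767 / 2130.66 = 52.46 °C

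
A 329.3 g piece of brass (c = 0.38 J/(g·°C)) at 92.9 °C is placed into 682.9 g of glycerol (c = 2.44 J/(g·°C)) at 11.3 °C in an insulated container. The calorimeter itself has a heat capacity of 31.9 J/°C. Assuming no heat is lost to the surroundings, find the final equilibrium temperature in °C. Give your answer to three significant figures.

T_f = 16.9 °C

Heat lost by brass = heat gained by glycerol + calorimeter.
(329.3)(0.38)(92.9 − T) = [(682.9)(2.44) + 31.9](T − 11.3)
125.134 (92.9 − T) = 1698.176 (T − 11.3)
11625 − 125.134 T = 1698.176 T − 19189
30814 = 1823.310 T
T = 16.90 °C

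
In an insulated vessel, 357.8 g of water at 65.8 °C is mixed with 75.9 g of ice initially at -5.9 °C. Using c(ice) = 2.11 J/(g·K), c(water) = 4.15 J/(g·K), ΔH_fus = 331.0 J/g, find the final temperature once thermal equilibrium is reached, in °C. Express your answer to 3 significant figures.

Heat to bring ice to 0 °C and melt it: q₁ = 75.9×2.11×5.9 + 75.9×331.0 = 26068 J
Heat the water can supply cooling to 0 °C: 357.8×4.15×65.8 = 97704.4 J > q₁, so all ice melts.
Energy balance: 357.8×4.15×(65.8 − T) = 26068 + 75.9×4.15×(T − 0)
1484.87(65.8 − T) = 26068 + 314.985 T
97704.4 − 26068 = 1799.855 T
T = 71636.4 / 1799.855 = 39.80 °C

T_f = 39.8 °C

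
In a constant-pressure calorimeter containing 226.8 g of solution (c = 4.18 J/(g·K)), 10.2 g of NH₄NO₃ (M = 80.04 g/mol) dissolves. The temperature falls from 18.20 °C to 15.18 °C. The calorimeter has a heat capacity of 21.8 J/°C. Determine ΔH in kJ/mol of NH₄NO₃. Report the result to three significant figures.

ΔH = 23.0 kJ/mol

|ΔT| = |15.18 − 18.20| = 3.02 °C
|q_surr| = (226.8 × 4.18 + 21.8) × 3.02 = 969.824 × 3.02 = 2929 J
n(NH₄NO₃) = 10.2 / 80.04 = 0.1274 mol
Temperature fell, so q_rxn = +|q_surr| = 2.929 kJ
ΔH = q_rxn / n = 22.99 kJ/mol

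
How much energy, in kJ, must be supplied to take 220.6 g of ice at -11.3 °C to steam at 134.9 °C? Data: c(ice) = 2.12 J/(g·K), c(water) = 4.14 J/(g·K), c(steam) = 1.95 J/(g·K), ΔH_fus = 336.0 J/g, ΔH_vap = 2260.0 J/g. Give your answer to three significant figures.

q1 (heat ice -11.3→0.0 °C): 220.6 × 2.12 × 11.3 = 5285 J
q2 (melt at 0 °C): 220.6 × 336.0 = 74122 J
q3 (heat water 0.0→100.0 °C): 220.6 × 4.14 × 100.0 = 91328 J
q4 (vaporize at 100 °C): 220.6 × 2260.0 = 498556 J
q5 (heat steam 100.0→134.9 °C): 220.6 × 1.95 × 34.9 = 15013 J
Total: 5285 + 74122 + 91328 + 498556 + 15013 = 684304 J = 684 kJ

q = 684 kJ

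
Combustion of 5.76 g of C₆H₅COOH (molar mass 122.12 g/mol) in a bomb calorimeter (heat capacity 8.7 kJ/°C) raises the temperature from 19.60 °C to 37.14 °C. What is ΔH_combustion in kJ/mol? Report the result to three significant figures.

ΔT = 37.14 − 19.60 = 17.54 °C
q_cal = C_cal × ΔT = 8.7 × 17.54 = 152.598 kJ
n = 5.76 / 122.12 = 0.04717 mol
q_rxn = −q_cal = -152.598 kJ
ΔH = -152.598 / 0.04717 = -3235 kJ/mol

ΔH = -3240 kJ/mol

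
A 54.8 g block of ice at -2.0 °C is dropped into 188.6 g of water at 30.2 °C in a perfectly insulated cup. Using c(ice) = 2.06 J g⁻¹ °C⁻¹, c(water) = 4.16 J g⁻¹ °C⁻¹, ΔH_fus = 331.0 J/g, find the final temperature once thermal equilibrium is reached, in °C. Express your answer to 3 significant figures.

Heat to bring ice to 0 °C and melt it: q₁ = 54.8×2.06×2.0 + 54.8×331.0 = 18365 J
Heat the water can supply cooling to 0 °C: 188.6×4.16×30.2 = 23694.2 J > q₁, so all ice melts.
Energy balance: 188.6×4.16×(30.2 − T) = 18365 + 54.8×4.16×(T − 0)
784.576(30.2 − T) = 18365 + 227.968 T
23694.2 − 18365 = 1012.544 T
T = 5329.2 / 1012.544 = 5.263 °C

T_f = 5.26 °C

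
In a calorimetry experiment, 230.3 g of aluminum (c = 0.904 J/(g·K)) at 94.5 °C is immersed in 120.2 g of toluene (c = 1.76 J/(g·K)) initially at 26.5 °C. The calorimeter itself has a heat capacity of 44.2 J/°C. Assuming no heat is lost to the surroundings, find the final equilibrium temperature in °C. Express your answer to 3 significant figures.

T_f = 57.0 °C

Heat lost by aluminum = heat gained by toluene + calorimeter.
(230.3)(0.904)(94.5 − T) = [(120.2)(1.76) + 44.2](T − 26.5)
208.1912 (94.5 − T) = 255.752 (T − 26.5)
19674 − 208.1912 T = 255.752 T − 6777.4
26451.4 = 463.9432 T
T = 57.01 °C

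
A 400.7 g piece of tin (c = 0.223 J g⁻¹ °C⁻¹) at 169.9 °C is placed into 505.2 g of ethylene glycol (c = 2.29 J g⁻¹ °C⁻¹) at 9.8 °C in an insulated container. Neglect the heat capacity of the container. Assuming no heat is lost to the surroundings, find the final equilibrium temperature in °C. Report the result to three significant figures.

Heat lost by tin = heat gained by ethylene glycol.
(400.7)(0.223)(169.9 − T) = (505.2)(2.29)(T − 9.8)
89.3561 (169.9 − T) = 1156.908 (T − 9.8)
15182 − 89.3561 T = 1156.908 T − 11338
26520 = 1246.2641 T
T = 21.28 °C

T_f = 21.3 °C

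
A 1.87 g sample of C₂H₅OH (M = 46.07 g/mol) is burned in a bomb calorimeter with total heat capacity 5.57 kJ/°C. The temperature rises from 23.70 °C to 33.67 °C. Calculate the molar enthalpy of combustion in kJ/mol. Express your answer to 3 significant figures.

ΔH = -1370 kJ/mol

ΔT = 33.67 − 23.70 = 9.97 °C
q_cal = C_cal × ΔT = 5.57 × 9.97 = 55.5329 kJ
n = 1.87 / 46.07 = 0.04059 mol
q_rxn = −q_cal = -55.5329 kJ
ΔH = -55.5329 / 0.04059 = -1368 kJ/mol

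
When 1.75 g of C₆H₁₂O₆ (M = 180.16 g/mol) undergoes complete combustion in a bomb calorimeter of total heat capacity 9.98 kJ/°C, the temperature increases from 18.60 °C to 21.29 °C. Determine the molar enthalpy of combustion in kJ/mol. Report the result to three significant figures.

ΔH = -2760 kJ/mol

ΔT = 21.29 − 18.60 = 2.69 °C
q_cal = C_cal × ΔT = 9.98 × 2.69 = 26.8462 kJ
n = 1.75 / 180.16 = 0.009714 mol
q_rxn = −q_cal = -26.8462 kJ
ΔH = -26.8462 / 0.009714 = -2764 kJ/mol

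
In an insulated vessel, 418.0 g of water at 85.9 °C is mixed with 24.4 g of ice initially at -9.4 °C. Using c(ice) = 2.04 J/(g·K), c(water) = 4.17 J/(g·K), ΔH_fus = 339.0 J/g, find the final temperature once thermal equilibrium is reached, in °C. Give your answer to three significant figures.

Heat to bring ice to 0 °C and melt it: q₁ = 24.4×2.04×9.4 + 24.4×339.0 = 8739.5 J
Heat the water can supply cooling to 0 °C: 418.0×4.17×85.9 = 149729 J > q₁, so all ice melts.
Energy balance: 418.0×4.17×(85.9 − T) = 8739.5 + 24.4×4.17×(T − 0)
1743.06(85.9 − T) = 8739.5 + 101.748 T
149729 − 8739.5 = 1844.808 T
T = 140989.5 / 1844.808 = 76.43 °C

T_f = 76.4 °C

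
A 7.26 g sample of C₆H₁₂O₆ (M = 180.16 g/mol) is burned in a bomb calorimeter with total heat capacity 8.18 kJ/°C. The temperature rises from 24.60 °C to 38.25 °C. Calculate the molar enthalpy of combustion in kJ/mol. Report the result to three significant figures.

ΔT = 38.25 − 24.60 = 13.65 °C
q_cal = C_cal × ΔT = 8.18 × 13.65 = 111.657 kJ
n = 7.26 / 180.16 = 0.04030 mol
q_rxn = −q_cal = -111.657 kJ
ΔH = -111.657 / 0.04030 = -2771 kJ/mol

ΔH = -2770 kJ/mol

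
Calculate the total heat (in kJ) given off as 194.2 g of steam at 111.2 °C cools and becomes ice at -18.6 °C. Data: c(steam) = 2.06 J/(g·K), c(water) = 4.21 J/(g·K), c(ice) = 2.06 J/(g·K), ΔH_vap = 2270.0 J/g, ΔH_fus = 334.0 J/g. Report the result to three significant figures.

q = 599 kJ

q1 (cool steam 111.2→100 °C): 194.2 × 2.06 × 11.2 = 4481 J
q2 (condense at 100 °C): 194.2 × 2270.0 = 440834 J
q3 (cool water 100→0 °C): 194.2 × 4.21 × 100.0 = 81758 J
q4 (freeze at 0 °C): 194.2 × 334.0 = 64863 J
q5 (cool ice 0→-18.6 °C): 194.2 × 2.06 × 18.6 = 7441 J
Total: 4481 + 440834 + 81758 + 64863 + 7441 = 599377 J = 599 kJ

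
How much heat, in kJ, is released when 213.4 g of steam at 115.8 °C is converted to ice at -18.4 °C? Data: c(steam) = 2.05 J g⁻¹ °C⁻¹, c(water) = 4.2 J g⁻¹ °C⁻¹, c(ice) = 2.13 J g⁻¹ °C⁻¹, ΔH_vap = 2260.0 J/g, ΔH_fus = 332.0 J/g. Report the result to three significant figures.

q = 658 kJ

q1 (cool steam 115.8→100 °C): 213.4 × 2.05 × 15.8 = 6912 J
q2 (condense at 100 °C): 213.4 × 2260.0 = 482284 J
q3 (cool water 100→0 °C): 213.4 × 4.2 × 100.0 = 89628 J
q4 (freeze at 0 °C): 213.4 × 332.0 = 70849 J
q5 (cool ice 0→-18.4 °C): 213.4 × 2.13 × 18.4 = 8364 J
Total: 6912 + 482284 + 89628 + 70849 + 8364 = 658037 J = 658 kJ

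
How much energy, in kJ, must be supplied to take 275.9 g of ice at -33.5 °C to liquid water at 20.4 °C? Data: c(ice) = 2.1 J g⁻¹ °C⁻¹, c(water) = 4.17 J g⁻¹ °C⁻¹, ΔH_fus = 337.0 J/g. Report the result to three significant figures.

q = 136 kJ

q1 (heat ice -33.5→0.0 °C): 275.9 × 2.1 × 33.5 = 19410 J
q2 (melt at 0 °C): 275.9 × 337.0 = 92978 J
q3 (heat water 0.0→20.4 °C): 275.9 × 4.17 × 20.4 = 23470 J
Total: 19410 + 92978 + 23470 = 135858 J = 136 kJ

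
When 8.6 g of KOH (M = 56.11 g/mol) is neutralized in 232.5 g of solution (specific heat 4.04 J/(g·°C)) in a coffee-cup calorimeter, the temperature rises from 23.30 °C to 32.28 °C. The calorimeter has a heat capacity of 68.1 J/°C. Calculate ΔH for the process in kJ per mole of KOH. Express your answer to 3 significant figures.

|ΔT| = |32.28 − 23.30| = 8.98 °C
|q_surr| = (232.5 × 4.04 + 68.1) × 8.98 = 1007.4 × 8.98 = 9046 J
n(KOH) = 8.6 / 56.11 = 0.1533 mol
Temperature rose, so q_rxn = −|q_surr| = -9.046 kJ
ΔH = q_rxn / n = -59.01 kJ/mol

ΔH = -59.0 kJ/mol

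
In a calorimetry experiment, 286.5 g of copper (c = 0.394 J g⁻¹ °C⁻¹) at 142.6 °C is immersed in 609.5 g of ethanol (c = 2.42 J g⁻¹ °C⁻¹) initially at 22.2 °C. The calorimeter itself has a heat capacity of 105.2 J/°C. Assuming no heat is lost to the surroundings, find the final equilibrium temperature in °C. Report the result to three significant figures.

T_f = 30.2 °C

Heat lost by copper = heat gained by ethanol + calorimeter.
(286.5)(0.394)(142.6 − T) = [(609.5)(2.42) + 105.2](T − 22.2)
112.881 (142.6 − T) = 1580.19 (T − 22.2)
16097 − 112.881 T = 1580.19 T − 35080
51177 = 1693.071 T
T = 30.23 °C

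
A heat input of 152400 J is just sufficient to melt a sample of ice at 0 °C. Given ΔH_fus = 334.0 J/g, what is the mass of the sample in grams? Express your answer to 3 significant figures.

m = q / ΔH_fus = 152400 J / 334.0 J/g = 456 g

m = 456 g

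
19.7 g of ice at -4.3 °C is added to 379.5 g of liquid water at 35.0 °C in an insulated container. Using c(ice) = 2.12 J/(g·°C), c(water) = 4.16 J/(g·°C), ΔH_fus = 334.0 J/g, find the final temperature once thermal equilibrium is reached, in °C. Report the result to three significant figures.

T_f = 29.2 °C

Heat to bring ice to 0 °C and melt it: q₁ = 19.7×2.12×4.3 + 19.7×334.0 = 6759.4 J
Heat the water can supply cooling to 0 °C: 379.5×4.16×35.0 = 55255.2 J > q₁, so all ice melts.
Energy balance: 379.5×4.16×(35.0 − T) = 6759.4 + 19.7×4.16×(T − 0)
1578.72(35.0 − T) = 6759.4 + 81.952 T
55255.2 − 6759.4 = 1660.672 T
T = 48495.8 / 1660.672 = 29.20 °C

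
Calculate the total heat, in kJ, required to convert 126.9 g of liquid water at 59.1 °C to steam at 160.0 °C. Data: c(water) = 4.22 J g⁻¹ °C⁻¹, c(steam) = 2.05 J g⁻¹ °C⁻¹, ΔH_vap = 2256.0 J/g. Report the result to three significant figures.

q = 324 kJ

q1 (heat water 59.1→100.0 °C): 126.9 × 4.22 × 40.9 = 21903 J
q2 (vaporize at 100 °C): 126.9 × 2256.0 = 286286 J
q3 (heat steam 100.0→160.0 °C): 126.9 × 2.05 × 60.0 = 15609 J
Total: 21903 + 286286 + 15609 = 323798 J = 324 kJ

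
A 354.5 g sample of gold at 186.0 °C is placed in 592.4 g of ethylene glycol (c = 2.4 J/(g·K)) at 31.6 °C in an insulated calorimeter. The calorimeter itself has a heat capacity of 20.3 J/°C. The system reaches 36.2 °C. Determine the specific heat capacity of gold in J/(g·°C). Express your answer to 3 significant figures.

q_gained = (592.4 × 2.4 + 20.3) × (36.2 − 31.6) = 6633 J
q_lost = 354.5 × c × (186.0 − 36.2) = 53104.1 c
Set equal: c = 6633 / 53104.1 = 0.125 J/(g·°C)

c = 0.125 J/(g·°C)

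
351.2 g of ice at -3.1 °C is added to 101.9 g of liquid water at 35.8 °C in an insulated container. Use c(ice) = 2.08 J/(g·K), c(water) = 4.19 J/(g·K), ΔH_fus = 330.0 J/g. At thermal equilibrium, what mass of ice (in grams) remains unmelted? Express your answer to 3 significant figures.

Heat to warm all ice to 0 °C: 351.2×2.08×3.1 = 2264.5 J
Heat released by water cooling to 0 °C: 101.9×4.19×35.8 = 15285 J
15285 J < 2264.5 + 351.2×330.0 = 118160.5 J, so not all ice melts; final T = 0 °C.
Heat left for melting: 15285 − 2264.5 = 13020.5 J
Mass melted = 13020.5 / 330.0 = 39.46 g
Ice remaining = 351.2 − 39.46 = 311.74 g

m_ice remaining = 312 g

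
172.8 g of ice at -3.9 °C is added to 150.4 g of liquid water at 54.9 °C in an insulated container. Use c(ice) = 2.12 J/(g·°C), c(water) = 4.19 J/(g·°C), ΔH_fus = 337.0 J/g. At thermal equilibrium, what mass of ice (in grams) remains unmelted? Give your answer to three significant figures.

m_ice remaining = 74.4 g

Heat to warm all ice to 0 °C: 172.8×2.12×3.9 = 1428.7 J
Heat released by water cooling to 0 °C: 150.4×4.19×54.9 = 34597 J
34597 J < 1428.7 + 172.8×337.0 = 59662.3 J, so not all ice melts; final T = 0 °C.
Heat left for melting: 34597 − 1428.7 = 33168.3 J
Mass melted = 33168.3 / 337.0 = 98.42 g
Ice remaining = 172.8 − 98.42 = 74.38 g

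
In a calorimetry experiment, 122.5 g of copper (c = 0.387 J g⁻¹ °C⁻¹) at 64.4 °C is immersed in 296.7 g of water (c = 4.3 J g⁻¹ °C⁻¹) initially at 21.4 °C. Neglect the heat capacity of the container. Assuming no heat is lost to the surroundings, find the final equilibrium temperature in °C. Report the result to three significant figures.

T_f = 22.9 °C

Heat lost by copper = heat gained by water.
(122.5)(0.387)(64.4 − T) = (296.7)(4.3)(T − 21.4)
47.4075 (64.4 − T) = 1275.81 (T − 21.4)
3053.0 − 47.4075 T = 1275.81 T − 27302
30355.0 = 1323.2175 T
T = 22.94 °C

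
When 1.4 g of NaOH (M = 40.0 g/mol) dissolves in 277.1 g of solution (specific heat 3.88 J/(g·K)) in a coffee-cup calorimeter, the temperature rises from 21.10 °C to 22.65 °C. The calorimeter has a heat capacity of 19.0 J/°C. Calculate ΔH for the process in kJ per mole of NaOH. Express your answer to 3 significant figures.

|ΔT| = |22.65 − 21.10| = 1.55 °C
|q_surr| = (277.1 × 3.88 + 19.0) × 1.55 = 1094.148 × 1.55 = 1696 J
n(NaOH) = 1.4 / 40.0 = 0.03500 mol
Temperature rose, so q_rxn = −|q_surr| = -1.696 kJ
ΔH = q_rxn / n = -48.46 kJ/mol

ΔH = -48.5 kJ/mol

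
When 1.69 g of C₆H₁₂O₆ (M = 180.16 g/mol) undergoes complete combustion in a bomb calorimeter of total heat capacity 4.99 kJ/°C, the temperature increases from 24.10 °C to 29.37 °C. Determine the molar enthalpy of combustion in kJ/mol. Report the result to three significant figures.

ΔH = -2800 kJ/mol

ΔT = 29.37 − 24.10 = 5.27 °C
q_cal = C_cal × ΔT = 4.99 × 5.27 = 26.2973 kJ
n = 1.69 / 180.16 = 0.009381 mol
q_rxn = −q_cal = -26.2973 kJ
ΔH = -26.2973 / 0.009381 = -2803 kJ/mol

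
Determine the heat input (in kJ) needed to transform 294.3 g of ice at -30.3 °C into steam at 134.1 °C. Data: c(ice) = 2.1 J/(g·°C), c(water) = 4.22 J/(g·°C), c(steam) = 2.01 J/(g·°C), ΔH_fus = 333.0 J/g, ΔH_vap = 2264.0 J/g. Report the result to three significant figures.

q = 927 kJ

q1 (heat ice -30.3→0.0 °C): 294.3 × 2.1 × 30.3 = 18726 J
q2 (melt at 0 °C): 294.3 × 333.0 = 98002 J
q3 (heat water 0.0→100.0 °C): 294.3 × 4.22 × 100.0 = 124195 J
q4 (vaporize at 100 °C): 294.3 × 2264.0 = 666295 J
q5 (heat steam 100.0→134.1 °C): 294.3 × 2.01 × 34.1 = 20172 J
Total: 18726 + 98002 + 124195 + 666295 + 20172 = 927390 J = 927 kJ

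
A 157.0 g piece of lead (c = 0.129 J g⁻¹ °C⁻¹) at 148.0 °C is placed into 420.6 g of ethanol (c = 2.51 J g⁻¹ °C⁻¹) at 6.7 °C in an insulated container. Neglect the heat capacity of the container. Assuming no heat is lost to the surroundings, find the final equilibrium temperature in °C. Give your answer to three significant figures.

T_f = 9.36 °C

Heat lost by lead = heat gained by ethanol.
(157.0)(0.129)(148.0 − T) = (420.6)(2.51)(T − 6.7)
20.253 (148.0 − T) = 1055.706 (T − 6.7)
2997.4 − 20.253 T = 1055.706 T − 7073.2
10070.6 = 1075.959 T
T = 9.360 °C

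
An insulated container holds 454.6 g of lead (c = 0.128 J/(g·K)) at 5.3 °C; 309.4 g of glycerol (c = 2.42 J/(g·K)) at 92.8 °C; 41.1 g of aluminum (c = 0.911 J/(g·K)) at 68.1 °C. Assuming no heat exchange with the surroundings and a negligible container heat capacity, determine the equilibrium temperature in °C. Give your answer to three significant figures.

T_f = 85.7 °C

Σ mᵢcᵢ(T − Tᵢ) = 0  ⇒  T = Σ mᵢcᵢTᵢ / Σ mᵢcᵢ
Σ mᵢcᵢ = 454.6×0.128 + 309.4×2.42 + 41.1×0.911 = 844.3789
Σ mᵢcᵢTᵢ = 58.1888×5.3 + 748.748×92.8 + 37.4421×68.1 = 72342
T = 72342 / 844.3789 = 85.67 °C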